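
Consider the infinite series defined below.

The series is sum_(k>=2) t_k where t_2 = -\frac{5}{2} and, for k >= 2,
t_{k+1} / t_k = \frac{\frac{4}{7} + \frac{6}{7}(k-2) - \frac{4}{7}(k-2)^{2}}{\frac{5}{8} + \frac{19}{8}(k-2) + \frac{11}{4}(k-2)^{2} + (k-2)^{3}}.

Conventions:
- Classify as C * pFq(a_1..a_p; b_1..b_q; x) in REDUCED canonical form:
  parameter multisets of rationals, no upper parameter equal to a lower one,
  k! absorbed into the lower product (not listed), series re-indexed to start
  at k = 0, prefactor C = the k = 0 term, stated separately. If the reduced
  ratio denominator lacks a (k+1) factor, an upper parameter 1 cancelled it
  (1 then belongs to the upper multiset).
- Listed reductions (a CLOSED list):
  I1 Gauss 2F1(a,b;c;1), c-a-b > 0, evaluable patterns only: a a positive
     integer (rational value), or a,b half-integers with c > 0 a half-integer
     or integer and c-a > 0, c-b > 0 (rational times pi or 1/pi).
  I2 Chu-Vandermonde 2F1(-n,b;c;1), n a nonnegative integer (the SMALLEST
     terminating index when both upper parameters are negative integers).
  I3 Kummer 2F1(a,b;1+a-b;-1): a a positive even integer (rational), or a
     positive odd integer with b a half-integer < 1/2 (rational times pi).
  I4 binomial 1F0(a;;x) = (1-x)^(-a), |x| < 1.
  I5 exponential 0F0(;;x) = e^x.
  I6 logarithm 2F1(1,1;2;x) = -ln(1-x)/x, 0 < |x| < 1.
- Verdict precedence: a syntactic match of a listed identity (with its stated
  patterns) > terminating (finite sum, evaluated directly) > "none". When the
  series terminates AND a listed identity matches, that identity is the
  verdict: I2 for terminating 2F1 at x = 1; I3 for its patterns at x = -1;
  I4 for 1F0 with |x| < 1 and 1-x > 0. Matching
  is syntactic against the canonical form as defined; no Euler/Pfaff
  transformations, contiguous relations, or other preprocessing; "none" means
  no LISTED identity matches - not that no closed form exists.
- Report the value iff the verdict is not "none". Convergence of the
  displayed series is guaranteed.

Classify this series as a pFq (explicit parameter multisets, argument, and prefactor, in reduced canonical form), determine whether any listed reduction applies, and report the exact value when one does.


The series (x = -\frac{4}{7}) is 1F1: upper {-2}, lower {\frac{5}{4}}, prefactor -\frac{5}{2}. Verdict: terminating - upper -2 stops the sum at k = 2; the 3 terms are added exactly. Hence: -\frac{4477}{882}.

Structural cue: t_0 being -\frac{5}{2}, factor the ratio over Q (C = -5/2, x = -4/7): negated roots = parameters.
Term ratio: r(k) = -\frac{4}{7} * (k-2) / [(k+\frac{5}{4}) (k+1)] - rational; roots negated = parameters, x = -\frac{4}{7}, C = -\frac{5}{2}.


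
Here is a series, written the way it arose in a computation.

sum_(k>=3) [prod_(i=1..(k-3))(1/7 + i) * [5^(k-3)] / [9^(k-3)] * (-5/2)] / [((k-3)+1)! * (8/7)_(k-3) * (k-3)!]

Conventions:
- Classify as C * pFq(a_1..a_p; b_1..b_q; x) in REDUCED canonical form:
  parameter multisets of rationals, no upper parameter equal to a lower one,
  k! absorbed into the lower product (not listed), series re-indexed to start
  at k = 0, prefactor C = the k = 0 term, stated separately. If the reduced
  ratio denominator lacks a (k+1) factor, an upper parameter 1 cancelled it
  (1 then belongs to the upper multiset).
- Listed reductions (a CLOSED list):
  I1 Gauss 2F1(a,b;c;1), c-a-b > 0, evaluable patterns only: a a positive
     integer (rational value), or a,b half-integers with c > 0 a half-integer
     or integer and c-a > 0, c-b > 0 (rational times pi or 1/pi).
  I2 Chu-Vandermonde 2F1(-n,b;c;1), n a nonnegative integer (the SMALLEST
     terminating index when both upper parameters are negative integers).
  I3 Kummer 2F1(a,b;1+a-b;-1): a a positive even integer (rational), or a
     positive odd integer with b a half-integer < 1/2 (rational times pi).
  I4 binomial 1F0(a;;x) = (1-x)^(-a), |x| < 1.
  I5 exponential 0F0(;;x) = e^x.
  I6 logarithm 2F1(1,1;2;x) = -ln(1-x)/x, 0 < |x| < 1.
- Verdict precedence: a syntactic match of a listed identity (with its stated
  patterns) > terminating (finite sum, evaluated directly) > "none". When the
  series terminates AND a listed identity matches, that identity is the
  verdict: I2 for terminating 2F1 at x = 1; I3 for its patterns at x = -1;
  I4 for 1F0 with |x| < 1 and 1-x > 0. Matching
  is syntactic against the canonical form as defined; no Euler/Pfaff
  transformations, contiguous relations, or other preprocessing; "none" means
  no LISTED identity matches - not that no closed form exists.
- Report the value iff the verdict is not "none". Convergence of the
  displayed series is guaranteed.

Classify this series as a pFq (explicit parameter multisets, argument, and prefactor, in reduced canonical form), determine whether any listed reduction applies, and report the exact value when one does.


First insight: with t_0 = -5/2, the running product (prefactor -5/2) telescopes to a rising factorial.
Consecutive-term ratio: r(k) = (5/9) * 1 / [(k+2) (k+1)] - rational; roots negated = parameters, x = (5/9), C = -5/2.

Canonical form: C = -5/2 times 0F1 with upper {-}, lower {2}, x = 5/9. Verdict: none - this 0F1 at x = 5/9 matches no listed pattern, and upper {-} holds no stopper.


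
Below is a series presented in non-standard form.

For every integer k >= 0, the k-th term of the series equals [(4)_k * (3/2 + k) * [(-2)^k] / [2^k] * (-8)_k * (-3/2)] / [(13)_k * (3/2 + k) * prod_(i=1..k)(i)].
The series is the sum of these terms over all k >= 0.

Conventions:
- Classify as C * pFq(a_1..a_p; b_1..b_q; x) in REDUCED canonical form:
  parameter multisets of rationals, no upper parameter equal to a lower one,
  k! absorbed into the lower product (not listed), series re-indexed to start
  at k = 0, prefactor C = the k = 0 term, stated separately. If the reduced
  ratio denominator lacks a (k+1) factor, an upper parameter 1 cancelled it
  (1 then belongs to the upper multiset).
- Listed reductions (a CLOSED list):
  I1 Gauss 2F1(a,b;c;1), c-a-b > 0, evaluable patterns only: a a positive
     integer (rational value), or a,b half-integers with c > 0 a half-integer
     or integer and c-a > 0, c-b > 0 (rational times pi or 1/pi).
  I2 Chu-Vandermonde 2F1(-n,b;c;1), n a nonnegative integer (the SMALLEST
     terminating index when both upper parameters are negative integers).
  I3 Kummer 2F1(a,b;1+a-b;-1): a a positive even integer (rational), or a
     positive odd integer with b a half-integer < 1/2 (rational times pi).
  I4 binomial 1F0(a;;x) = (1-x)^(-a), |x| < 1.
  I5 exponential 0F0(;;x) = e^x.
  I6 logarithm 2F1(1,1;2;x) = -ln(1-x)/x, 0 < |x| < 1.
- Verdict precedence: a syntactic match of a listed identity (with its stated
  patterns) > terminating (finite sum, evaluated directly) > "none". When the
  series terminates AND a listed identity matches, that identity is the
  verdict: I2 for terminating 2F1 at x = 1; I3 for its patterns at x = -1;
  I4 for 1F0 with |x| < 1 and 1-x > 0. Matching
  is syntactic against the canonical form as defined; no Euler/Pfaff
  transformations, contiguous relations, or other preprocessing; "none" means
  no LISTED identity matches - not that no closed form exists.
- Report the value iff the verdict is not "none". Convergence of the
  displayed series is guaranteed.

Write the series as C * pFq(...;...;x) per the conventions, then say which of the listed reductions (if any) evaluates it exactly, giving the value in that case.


At argument -1: a 2F1 with upper {-8, 4}, lower {13}, scaled by C = -3/2. Verdict: Kummer (I3) matches (x = -1; c = 13 equals 1+a-b for upper {-8, 4}: listed pattern). Hence: -33/2.

First insight: t_0 = -3/2 here, and the factor k + 3/2 cancels (top and bottom), leaving C = -3/2, x = -1.
Adjacent-term ratio: r(k) = (-1) * (k-8) (k+4) / [(k+13) (k+1)] ; factor over Q: parameters, x = (-1), and C = -3/2.


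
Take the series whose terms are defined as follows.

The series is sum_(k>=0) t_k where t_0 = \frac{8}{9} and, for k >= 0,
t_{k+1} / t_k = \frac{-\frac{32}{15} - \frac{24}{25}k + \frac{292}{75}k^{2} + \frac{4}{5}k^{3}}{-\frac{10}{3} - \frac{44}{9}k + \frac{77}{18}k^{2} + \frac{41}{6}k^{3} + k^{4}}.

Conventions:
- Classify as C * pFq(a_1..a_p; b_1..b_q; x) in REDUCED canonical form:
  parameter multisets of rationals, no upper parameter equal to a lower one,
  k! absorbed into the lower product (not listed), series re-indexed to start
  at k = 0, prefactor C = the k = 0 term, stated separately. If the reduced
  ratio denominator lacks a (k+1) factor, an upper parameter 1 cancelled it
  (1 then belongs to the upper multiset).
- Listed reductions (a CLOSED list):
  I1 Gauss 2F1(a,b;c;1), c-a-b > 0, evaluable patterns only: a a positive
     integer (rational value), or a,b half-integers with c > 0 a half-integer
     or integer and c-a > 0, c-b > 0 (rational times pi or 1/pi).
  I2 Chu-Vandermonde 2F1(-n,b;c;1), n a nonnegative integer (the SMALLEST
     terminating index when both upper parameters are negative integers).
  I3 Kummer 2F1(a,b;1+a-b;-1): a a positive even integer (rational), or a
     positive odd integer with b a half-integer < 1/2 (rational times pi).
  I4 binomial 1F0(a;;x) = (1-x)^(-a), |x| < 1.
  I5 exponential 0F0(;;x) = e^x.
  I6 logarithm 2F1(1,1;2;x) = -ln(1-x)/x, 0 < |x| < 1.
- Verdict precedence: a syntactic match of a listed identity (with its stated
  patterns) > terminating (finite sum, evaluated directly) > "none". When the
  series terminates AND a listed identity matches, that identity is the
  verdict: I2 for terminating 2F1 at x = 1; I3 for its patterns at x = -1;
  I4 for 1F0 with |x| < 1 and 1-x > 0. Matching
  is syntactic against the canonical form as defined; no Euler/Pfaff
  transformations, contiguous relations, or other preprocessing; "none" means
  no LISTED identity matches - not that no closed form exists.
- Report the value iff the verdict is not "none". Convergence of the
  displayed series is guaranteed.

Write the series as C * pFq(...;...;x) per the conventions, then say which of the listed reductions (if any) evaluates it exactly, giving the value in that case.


Key observation: t_0 = \frac{8}{9} here, and the ratio is unreduced: k + 2/3 divides both sides (C = 8/9, x = 4/5).
Term ratio: r(k) = \frac{4}{5} * (k-\frac{4}{5}) (k+5) / [(k-\frac{5}{6}) (k+6) (k+1)] - rational in k, leading ratio \frac{4}{5}; with t_0 = \frac{8}{9}, classification follows.

The series (x = \frac{4}{5}) is 2F2: upper {-\frac{4}{5}, 5}, lower {-\frac{5}{6}, 6}, prefactor \frac{8}{9}. Verdict: none - this 2F2 at x = \frac{4}{5} matches no listed pattern, and upper {-\frac{4}{5}, 5} holds no stopper.


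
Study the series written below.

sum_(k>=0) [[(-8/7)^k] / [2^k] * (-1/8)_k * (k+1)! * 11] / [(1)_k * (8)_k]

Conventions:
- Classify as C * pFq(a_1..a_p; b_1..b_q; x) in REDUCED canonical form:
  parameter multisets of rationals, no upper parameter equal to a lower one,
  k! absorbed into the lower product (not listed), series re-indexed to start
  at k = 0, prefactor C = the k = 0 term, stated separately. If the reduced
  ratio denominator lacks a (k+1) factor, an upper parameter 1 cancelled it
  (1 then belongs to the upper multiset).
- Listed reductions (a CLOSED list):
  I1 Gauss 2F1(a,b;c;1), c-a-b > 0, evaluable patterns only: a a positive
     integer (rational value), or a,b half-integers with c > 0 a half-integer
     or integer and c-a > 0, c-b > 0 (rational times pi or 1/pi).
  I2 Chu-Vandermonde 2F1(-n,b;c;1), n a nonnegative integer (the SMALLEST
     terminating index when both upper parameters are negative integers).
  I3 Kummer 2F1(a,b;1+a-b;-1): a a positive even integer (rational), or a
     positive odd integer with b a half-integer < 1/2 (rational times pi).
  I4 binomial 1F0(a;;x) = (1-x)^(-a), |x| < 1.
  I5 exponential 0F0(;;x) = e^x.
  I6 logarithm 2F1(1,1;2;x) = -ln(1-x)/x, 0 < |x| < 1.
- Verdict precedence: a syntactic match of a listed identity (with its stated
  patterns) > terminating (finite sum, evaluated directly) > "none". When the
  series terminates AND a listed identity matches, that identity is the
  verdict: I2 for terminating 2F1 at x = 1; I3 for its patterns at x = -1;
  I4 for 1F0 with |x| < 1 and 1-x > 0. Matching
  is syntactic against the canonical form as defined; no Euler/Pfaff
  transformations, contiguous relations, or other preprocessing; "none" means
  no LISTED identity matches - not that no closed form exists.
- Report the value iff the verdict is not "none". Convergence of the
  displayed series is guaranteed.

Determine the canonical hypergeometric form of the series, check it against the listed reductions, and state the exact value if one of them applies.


Canonical form: C = 11 times 2F1 with upper {-1/8, 2}, lower {8}, x = -4/7. Verdict: none here - no I1-I6 shape fits x = -4/7 with lower {8}.

First insight: x = (-4/7) and (1)_k (prefactor 11) is k! itself.
Ratio: r(k) = (-4/7) * (k-1/8) (k+2) / [(k+8) (k+1)] - rational in k. x = (-4/7); t_0 = 11; negate the roots.


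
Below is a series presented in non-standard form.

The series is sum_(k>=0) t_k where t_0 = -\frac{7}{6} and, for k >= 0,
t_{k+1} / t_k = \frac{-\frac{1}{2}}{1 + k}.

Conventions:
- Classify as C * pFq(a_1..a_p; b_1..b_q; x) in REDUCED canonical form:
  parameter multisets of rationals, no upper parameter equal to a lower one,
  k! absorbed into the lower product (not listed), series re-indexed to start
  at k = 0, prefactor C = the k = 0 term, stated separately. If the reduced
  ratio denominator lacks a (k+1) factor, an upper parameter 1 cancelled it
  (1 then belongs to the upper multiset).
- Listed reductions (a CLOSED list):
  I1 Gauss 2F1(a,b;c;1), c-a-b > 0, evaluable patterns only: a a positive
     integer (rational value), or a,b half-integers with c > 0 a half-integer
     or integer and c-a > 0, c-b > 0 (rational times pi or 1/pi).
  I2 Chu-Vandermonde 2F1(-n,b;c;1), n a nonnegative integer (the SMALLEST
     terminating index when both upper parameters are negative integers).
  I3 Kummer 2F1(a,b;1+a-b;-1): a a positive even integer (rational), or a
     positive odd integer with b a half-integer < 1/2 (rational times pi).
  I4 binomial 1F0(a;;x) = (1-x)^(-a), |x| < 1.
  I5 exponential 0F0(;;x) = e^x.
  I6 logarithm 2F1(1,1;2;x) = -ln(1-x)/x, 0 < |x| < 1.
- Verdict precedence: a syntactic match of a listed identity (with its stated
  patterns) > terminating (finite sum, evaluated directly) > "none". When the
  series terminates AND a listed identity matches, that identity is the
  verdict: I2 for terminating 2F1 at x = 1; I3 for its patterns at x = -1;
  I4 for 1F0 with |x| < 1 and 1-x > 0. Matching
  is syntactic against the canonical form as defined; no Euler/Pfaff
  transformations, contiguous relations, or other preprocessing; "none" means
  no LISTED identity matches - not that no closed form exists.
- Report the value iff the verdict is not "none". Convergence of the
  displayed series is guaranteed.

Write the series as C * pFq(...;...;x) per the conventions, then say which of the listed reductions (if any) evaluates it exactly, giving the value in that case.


Classification (C = -\frac{7}{6}): 0F0 with upper {-}, lower {-}, argument x = -\frac{1}{2}. Verdict: the exponential series (I5) fires (the 0F0 exponential series at x = -\frac{1}{2}). Exact value: \left(-\frac{7}{6}\right) \cdot e^{-\frac{1}{2}}.

Structural cue: t_0 = -\frac{7}{6} here, and factor the ratio over Q (prefactor -7/6): negated roots = parameters.
Step ratio: r(k) = -\frac{1}{2} * 1 / [(k+1)] ; factor over Q: parameters, x = -\frac{1}{2}, and C = -\frac{7}{6}.


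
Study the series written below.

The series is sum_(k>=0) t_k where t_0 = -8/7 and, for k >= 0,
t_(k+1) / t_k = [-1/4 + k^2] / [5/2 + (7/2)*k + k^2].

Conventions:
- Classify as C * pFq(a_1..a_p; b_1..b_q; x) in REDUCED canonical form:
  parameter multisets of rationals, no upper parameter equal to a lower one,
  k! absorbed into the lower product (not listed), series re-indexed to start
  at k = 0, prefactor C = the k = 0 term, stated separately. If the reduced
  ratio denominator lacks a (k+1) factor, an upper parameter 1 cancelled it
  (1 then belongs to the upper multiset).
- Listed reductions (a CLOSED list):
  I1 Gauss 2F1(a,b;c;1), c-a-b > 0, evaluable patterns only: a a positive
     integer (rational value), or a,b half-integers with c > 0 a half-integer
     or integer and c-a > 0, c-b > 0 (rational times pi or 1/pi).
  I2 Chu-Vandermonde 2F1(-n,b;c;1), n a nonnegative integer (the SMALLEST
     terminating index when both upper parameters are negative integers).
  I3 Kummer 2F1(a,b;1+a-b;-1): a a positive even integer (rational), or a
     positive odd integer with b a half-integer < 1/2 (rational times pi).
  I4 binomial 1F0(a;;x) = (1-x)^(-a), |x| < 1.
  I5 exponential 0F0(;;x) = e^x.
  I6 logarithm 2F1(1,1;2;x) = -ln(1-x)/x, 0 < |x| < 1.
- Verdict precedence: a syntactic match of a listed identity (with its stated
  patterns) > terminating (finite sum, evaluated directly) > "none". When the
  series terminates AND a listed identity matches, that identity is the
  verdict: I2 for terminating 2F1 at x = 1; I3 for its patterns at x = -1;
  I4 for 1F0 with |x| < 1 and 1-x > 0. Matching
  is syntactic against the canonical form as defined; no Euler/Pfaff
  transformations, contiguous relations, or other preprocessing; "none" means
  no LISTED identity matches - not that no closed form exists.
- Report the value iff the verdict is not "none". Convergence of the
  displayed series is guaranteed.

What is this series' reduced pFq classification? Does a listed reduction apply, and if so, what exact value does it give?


Prefactor -8/7, argument 1: 2F1 with upper {-1/2, 1/2} over lower {5/2}. Verdict: the half-integer Gauss pattern (I1) matches (x = 1; upper {-1/2, 1/2} half-integers, c = 5/2 in the evaluable pattern). Value: (-9/28) * pi.

The tell: x = 1 and the expanded ratio factors over Q; C = -8/7, roots give parameters.
Consecutive-term ratio: r(k) = 1 * (k-1/2) (k+1/2) / [(k+5/2) (k+1)] - rational in k. x = 1; t_0 = -8/7; negate the roots.


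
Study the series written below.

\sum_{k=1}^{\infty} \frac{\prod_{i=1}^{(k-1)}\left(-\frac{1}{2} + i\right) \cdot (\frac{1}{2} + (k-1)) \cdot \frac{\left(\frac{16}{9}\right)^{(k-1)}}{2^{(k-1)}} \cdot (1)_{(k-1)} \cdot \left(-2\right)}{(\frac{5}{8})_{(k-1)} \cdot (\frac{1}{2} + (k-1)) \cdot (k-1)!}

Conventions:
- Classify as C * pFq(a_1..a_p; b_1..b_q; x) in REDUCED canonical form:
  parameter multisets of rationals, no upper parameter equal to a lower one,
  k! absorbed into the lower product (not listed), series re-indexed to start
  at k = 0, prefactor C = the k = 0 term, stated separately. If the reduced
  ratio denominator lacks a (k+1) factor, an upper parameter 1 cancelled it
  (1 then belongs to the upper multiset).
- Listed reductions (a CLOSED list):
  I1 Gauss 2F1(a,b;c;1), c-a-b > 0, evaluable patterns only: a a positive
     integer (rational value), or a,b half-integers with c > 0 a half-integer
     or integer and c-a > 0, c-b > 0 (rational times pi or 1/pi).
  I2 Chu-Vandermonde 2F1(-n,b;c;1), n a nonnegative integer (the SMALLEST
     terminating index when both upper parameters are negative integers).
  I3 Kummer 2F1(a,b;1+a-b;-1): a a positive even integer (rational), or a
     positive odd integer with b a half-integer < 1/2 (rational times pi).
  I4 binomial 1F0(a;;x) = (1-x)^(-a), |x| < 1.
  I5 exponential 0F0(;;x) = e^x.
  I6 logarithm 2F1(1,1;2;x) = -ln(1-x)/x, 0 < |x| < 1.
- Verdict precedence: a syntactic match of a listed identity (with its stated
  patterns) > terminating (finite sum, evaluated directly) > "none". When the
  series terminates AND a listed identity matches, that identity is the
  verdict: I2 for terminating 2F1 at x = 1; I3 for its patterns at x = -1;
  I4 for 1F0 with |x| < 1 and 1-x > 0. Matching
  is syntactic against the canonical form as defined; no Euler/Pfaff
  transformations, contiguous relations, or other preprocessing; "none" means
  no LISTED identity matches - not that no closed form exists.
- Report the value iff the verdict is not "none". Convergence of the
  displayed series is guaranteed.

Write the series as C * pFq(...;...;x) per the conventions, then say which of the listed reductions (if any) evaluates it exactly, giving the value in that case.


Reduced: x = \frac{8}{9}, 2F1, upper = {\frac{1}{2}, 1}, lower = {\frac{5}{8}}, C = -2. Verdict: none. A 2F1 with upper {\frac{1}{2}, 1} fits none of I1-I6 at x = \frac{8}{9}; the sum runs forever.

Key step: x = \frac{8}{9} and the factor k + 1/2 cancels (top and bottom), leaving C = -2, x = 8/9.
Consecutive-term ratio: r(k) = \frac{8}{9} * (k+\frac{1}{2}) (k+1) / [(k+\frac{5}{8}) (k+1)] - poly over poly, x = \frac{8}{9} from leading terms; C = -2 at k = 0.


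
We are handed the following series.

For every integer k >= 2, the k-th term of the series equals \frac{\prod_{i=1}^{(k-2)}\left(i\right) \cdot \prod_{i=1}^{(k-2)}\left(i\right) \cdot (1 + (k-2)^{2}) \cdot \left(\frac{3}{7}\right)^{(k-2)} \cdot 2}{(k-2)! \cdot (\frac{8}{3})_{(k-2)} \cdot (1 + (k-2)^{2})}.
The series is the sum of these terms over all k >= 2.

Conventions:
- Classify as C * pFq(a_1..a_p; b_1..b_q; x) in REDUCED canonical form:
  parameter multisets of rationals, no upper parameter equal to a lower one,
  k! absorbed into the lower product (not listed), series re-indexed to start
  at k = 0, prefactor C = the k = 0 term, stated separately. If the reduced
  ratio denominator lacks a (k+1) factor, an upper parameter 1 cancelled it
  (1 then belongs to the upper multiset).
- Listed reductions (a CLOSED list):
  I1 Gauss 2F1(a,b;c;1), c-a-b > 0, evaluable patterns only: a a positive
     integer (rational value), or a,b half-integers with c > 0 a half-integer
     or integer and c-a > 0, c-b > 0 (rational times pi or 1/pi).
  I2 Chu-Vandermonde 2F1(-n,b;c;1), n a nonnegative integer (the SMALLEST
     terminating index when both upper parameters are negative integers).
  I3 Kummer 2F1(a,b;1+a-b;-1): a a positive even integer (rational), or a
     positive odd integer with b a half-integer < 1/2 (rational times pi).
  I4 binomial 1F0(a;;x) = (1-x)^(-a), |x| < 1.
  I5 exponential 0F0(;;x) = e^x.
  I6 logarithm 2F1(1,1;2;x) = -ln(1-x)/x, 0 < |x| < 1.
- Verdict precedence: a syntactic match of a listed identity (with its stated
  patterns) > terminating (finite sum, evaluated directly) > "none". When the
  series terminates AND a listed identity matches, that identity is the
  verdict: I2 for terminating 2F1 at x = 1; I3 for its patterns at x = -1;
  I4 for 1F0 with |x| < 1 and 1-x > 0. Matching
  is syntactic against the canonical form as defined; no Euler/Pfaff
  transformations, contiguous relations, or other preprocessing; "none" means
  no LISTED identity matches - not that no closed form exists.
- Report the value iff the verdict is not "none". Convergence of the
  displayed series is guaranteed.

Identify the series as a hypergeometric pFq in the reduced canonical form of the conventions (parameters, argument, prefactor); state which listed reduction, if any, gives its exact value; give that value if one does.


Structural cue: t_0 = 2 here, and the factor k^2 + 1 cancels (top and bottom), leaving C = 2, x = 3/7.
Step ratio: r(k) = \frac{3}{7} * (k+1) (k+1) / [(k+\frac{8}{3}) (k+1)] - rational in k. x = \frac{3}{7}; t_0 = 2; negate the roots.

Canonical form: C = 2 times 2F1 with upper {1, 1}, lower {\frac{8}{3}}, x = \frac{3}{7}. Verdict: none. Every listed pattern misses the 2F1 form at \frac{3}{7}, upper {1, 1}.


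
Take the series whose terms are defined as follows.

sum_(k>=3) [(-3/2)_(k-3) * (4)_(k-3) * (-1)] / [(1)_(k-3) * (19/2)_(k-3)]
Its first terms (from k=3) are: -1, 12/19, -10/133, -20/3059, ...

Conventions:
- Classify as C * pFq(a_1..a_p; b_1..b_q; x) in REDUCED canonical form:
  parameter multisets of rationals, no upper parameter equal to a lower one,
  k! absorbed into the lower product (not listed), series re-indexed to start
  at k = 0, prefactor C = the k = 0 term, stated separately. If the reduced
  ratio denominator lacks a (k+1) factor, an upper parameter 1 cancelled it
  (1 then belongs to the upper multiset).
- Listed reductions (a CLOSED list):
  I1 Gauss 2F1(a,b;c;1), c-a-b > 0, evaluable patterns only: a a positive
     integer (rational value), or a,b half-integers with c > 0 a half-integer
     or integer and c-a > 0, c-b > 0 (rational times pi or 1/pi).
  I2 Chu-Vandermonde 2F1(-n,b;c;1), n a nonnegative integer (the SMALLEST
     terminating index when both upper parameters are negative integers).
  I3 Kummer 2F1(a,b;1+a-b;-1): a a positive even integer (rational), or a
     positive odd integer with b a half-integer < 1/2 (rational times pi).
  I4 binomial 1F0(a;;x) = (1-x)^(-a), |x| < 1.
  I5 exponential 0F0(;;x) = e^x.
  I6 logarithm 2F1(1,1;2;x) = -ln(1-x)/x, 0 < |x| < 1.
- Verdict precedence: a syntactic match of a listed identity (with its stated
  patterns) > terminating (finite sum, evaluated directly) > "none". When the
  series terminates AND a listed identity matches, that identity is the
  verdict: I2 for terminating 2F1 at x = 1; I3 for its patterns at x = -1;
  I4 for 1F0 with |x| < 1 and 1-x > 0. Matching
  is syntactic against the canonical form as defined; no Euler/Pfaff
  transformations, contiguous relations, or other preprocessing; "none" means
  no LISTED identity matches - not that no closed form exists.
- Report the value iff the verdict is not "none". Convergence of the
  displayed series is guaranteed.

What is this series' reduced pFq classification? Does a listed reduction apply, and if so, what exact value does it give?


Canonical form: C = -1 times 2F1 with upper {-3/2, 4}, lower {19/2}, x = 1. Verdict at x = 1: Gauss (I1, integer-parameter pattern) matches (x = 1: the Gamma ratio telescopes since c-a-b = 7 > 0 and a = 4 in Z>0). Hence: -2431/5376.

Structural cue: from the first term -1: (1)_k (prefactor -1) is k! itself.
Consecutive-term ratio: r(k) = 1 * (k-3/2) (k+4) / [(k+19/2) (k+1)] ; factor over Q: parameters, x = 1, and C = -1.


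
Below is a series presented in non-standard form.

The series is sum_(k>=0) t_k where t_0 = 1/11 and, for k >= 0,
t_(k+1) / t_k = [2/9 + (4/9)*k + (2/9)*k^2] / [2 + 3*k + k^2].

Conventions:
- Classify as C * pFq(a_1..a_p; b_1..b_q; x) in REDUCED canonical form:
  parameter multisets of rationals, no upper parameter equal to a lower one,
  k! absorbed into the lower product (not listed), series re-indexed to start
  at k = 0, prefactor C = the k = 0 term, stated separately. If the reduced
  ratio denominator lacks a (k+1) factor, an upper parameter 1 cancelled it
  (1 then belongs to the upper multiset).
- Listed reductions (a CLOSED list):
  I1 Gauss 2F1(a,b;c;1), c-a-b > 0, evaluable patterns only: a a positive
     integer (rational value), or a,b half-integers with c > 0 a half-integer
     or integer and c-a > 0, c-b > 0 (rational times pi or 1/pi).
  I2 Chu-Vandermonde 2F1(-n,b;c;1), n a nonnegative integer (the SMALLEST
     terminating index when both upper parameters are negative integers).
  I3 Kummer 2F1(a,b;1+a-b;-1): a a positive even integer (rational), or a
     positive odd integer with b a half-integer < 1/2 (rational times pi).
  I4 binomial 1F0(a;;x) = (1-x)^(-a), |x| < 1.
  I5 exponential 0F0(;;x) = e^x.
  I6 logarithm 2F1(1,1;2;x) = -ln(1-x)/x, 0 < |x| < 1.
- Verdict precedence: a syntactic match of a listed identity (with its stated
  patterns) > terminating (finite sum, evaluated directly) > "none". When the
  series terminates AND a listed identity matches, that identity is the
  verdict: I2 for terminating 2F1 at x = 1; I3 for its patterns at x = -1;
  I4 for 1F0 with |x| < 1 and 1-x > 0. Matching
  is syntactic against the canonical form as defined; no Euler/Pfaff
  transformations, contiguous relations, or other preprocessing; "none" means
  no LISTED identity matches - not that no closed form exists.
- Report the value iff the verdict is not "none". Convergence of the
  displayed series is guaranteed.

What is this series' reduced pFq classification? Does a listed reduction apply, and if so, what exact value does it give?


This is 1/11 * 2F1(1, 1; 2; 2/9) in reduced canonical form. Verdict: the I6 logarithm reduction matches (the logarithm: parameters (1,1;2), x = 2/9). Its exact value is (-9/22) * ln(7/9).

First insight: x = (2/9) and roots of the ratio polynomials (C = 1/11) are the negated parameters.
Ratio: r(k) = (2/9) * (k+1) (k+1) / [(k+2) (k+1)] - rational; roots negated = parameters, x = (2/9), C = 1/11.


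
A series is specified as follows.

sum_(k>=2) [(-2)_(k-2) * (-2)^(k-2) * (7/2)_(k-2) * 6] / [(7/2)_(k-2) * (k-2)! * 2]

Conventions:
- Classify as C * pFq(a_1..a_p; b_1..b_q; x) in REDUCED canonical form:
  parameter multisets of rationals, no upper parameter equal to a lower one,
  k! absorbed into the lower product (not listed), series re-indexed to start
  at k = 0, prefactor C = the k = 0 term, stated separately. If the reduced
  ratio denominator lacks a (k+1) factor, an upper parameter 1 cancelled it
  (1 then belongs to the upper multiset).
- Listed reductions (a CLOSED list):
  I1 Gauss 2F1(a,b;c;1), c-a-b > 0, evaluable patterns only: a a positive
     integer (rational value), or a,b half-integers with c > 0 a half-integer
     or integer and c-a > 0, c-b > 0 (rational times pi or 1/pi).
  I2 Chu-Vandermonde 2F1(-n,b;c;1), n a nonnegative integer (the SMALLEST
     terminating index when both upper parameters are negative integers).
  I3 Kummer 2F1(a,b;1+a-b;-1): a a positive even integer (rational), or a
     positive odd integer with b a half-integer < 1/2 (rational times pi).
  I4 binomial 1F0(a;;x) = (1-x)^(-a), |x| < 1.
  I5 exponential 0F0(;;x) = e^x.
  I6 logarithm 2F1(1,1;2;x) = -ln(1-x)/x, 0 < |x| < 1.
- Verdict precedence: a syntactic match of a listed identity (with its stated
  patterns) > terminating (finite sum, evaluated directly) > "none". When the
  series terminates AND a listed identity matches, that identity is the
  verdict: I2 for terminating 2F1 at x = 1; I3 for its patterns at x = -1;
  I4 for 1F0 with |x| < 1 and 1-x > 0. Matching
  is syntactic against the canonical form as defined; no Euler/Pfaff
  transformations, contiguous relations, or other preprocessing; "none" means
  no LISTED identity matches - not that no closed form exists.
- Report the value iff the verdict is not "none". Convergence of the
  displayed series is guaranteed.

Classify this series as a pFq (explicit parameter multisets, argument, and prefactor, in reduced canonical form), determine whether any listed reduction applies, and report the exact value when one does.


Canonical form: C = 3 times 1F0 with upper {-2}, lower {-}, x = -2. Verdict: terminating at k = 2: the factor (-2)_k kills every later term; summing the 3 survivors is exact. Hence: 27.

Key step: x = (-2) and the constant factors (C = 3) combine into one prefactor.
Step ratio: r(k) = (-2) * (k-2) / [(k+1)] - rational; roots negated = parameters, x = (-2), C = 3.


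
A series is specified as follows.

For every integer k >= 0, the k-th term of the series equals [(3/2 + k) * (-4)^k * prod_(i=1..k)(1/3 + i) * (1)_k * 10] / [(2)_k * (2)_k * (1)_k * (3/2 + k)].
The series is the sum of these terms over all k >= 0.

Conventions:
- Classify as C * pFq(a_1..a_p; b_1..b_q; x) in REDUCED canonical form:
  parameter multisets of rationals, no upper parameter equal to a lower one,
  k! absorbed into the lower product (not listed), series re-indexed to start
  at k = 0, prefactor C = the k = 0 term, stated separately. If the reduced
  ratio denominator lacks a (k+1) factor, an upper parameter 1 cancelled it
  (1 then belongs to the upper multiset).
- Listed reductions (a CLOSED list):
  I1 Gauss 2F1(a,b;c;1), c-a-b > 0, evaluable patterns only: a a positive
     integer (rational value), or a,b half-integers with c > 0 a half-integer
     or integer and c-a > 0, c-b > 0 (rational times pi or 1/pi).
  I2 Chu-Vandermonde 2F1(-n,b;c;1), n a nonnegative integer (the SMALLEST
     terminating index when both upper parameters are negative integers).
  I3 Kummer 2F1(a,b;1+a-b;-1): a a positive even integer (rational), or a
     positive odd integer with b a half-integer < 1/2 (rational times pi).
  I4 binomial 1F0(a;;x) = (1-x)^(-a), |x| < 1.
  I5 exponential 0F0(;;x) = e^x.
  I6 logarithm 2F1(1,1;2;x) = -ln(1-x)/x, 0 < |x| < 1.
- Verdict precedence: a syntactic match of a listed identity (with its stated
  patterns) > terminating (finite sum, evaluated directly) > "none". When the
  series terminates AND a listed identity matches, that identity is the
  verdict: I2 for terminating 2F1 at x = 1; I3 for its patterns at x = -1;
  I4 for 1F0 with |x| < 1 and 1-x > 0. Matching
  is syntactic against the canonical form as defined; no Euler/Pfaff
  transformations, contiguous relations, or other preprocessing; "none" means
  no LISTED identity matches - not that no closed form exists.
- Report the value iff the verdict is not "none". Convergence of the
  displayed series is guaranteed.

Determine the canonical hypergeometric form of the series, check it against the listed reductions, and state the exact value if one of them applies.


The series (x = -4) is 2F2: upper {1, 4/3}, lower {2, 2}, prefactor 10. Verdict: none. A 2F2 with upper {1, 4/3} fits none of I1-I6 at x = -4; the sum runs forever.

Key step: from the first term 10: the factor k + 3/2 cancels (top and bottom), leaving C = 10, x = -4.
Ratio: r(k) = (-4) * (k+1) (k+4/3) / [(k+2) (k+2) (k+1)] - poly over poly, x = (-4) from leading terms; C = 10 at k = 0.


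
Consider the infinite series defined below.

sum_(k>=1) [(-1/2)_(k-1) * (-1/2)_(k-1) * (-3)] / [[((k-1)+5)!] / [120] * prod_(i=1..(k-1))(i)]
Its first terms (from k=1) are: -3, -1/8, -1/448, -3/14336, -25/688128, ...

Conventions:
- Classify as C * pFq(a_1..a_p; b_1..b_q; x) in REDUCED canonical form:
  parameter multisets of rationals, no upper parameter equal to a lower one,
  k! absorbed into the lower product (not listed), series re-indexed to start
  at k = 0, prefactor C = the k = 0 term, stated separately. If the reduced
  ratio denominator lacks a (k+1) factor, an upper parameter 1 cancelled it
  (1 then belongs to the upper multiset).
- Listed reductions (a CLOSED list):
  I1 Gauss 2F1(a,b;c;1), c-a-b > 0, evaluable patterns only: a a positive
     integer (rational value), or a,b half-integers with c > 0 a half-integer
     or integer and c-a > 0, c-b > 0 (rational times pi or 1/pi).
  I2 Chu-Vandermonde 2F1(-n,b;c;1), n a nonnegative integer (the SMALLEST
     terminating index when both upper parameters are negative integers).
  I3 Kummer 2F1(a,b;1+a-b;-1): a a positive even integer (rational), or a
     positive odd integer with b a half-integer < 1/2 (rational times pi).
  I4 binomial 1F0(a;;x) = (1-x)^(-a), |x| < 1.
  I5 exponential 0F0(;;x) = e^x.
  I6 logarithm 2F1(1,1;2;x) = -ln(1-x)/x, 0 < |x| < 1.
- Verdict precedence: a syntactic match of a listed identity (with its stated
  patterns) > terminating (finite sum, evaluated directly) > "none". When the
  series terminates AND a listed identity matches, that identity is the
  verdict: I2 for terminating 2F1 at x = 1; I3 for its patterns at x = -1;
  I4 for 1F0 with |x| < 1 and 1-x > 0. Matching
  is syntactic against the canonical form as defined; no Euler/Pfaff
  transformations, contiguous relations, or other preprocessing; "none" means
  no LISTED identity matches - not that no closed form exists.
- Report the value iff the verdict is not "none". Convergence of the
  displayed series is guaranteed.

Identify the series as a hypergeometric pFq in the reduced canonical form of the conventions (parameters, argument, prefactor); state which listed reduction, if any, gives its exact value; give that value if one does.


Reduced: x = 1, 2F1, upper = {-1/2, -1/2}, lower = {6}, C = -3. Verdict: Gauss (I1, half-integer pattern) matches (x = 1; upper {-1/2, -1/2} half-integers, c = 6 in the evaluable pattern). Hence: (-524288/53361) / pi.

Key step: from the first term -3: the product of the first k integers (C = -3, x = 1) is k!.
Step ratio: r(k) = 1 * (k-1/2) (k-1/2) / [(k+6) (k+1)] ; factor over Q: parameters, x = 1, and C = -3.


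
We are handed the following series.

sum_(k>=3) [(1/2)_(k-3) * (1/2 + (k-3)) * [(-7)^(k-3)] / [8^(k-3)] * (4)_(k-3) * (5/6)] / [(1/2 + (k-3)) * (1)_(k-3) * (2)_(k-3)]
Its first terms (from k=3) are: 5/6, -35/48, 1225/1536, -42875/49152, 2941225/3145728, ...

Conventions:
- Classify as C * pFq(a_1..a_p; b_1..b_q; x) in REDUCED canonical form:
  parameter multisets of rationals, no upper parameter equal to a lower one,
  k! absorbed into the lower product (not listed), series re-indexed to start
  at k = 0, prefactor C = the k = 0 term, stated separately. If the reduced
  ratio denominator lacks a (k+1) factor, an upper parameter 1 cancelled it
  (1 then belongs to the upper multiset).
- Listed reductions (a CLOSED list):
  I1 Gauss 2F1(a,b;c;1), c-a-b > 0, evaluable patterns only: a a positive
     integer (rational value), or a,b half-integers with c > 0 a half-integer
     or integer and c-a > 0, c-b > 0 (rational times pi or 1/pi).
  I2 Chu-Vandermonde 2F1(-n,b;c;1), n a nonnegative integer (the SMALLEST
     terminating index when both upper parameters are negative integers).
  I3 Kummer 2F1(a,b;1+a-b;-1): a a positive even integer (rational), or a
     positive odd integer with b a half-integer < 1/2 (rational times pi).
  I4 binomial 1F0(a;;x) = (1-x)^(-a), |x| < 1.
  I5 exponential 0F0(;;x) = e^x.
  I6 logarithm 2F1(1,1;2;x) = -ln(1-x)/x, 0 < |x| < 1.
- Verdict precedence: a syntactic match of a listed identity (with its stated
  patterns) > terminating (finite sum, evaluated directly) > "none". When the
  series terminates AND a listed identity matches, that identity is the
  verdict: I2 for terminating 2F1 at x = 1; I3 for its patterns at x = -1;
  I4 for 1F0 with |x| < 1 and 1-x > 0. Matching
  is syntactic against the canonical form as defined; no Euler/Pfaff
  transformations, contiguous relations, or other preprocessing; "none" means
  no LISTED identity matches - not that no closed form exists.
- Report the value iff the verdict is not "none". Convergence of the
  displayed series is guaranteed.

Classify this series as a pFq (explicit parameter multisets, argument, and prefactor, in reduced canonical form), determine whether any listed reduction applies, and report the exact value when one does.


x = -7/8 here; the reduced form reads 2F1, upper {1/2, 4}, lower {2}, C = 5/6. Verdict: none - this 2F1 at x = -7/8 matches no listed pattern, and upper {1/2, 4} holds no stopper.

First insight: with t_0 = 5/6, (1)_k (C = 5/6) is k! itself.
Consecutive-term ratio: r(k) = (-7/8) * (k+1/2) (k+4) / [(k+2) (k+1)] - rational in k, leading ratio (-7/8); with t_0 = 5/6, classification follows.


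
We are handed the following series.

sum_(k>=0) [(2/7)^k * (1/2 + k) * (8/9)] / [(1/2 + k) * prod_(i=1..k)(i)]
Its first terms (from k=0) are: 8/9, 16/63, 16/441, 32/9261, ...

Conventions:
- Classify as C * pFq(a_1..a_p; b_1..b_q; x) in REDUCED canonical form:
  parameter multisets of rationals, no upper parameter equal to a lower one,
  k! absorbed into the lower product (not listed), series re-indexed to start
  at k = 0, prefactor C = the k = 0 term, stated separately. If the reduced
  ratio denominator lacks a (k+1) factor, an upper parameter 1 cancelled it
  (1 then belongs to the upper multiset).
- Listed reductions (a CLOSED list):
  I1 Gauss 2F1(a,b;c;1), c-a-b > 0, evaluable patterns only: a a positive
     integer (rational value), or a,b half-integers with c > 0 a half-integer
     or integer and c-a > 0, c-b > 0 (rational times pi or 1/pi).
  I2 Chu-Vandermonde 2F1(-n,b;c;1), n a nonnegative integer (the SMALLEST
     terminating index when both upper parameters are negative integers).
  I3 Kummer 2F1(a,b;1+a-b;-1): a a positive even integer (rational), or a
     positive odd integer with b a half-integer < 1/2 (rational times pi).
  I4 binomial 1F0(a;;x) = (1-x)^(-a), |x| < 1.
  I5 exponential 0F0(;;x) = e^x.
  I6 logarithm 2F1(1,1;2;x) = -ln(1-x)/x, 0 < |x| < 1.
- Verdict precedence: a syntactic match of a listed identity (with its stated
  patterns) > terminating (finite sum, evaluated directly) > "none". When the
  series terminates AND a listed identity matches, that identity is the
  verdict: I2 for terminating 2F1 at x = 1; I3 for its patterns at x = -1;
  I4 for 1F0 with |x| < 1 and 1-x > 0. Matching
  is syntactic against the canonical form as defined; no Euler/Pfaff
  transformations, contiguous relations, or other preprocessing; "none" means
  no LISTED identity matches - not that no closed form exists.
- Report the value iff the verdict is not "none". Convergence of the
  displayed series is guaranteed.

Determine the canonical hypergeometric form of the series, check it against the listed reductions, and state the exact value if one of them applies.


x = 2/7 here; the reduced form reads 0F0, upper {-}, lower {-}, C = 8/9. Verdict: the exponential series (I5) fires (the 0F0 exponential series at x = 2/7). Exact value: (8/9) * e^(2/7).

First insight: from the first term 8/9: k + 1/2 divides numerator and denominator alike; prefactor 8/9 after cancelling.
Consecutive-term ratio: r(k) = (2/7) * 1 / [(k+1)] - poly over poly, x = (2/7) from leading terms; C = 8/9 at k = 0.
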